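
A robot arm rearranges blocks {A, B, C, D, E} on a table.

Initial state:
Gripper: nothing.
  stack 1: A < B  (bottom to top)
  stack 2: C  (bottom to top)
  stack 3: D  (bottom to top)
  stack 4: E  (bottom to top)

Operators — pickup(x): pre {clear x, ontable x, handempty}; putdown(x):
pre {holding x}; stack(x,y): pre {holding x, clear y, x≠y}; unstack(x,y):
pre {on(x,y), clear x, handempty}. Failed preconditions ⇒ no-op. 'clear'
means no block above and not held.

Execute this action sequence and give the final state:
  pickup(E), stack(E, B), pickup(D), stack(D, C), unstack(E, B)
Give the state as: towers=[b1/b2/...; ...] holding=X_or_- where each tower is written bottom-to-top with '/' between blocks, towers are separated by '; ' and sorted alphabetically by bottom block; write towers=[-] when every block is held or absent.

towers=[A/B; C/D] holding=E

step 1 (pickup(E)): towers=[A/B; C; D] holding=E
step 2 (stack(E, B)): towers=[A/B/E; C; D] holding=-
step 3 (pickup(D)): towers=[A/B/E; C] holding=D
step 4 (stack(D, C)): towers=[A/B/E; C/D] holding=-
step 5 (unstack(E, B)): towers=[A/B; C/D] holding=E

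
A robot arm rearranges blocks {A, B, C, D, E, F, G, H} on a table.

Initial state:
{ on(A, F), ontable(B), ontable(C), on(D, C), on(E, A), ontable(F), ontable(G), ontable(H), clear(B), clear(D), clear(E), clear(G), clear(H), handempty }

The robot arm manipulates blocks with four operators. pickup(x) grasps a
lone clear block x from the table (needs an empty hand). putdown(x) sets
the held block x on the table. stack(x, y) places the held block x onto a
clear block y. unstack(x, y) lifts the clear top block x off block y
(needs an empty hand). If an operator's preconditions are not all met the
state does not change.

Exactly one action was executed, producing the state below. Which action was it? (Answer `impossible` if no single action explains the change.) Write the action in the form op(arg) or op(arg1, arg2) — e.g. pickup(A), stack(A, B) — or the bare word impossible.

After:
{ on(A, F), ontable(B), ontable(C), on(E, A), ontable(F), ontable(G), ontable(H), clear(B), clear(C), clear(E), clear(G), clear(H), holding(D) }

target: towers=[B; C; F/A/E; G; H] holding=D
         pickup(G) → towers=[B; C/D; F/A/E; H] holding=G
     unstack(E, A) → towers=[B; C/D; F/A; G; H] holding=E
         pickup(H) → towers=[B; C/D; F/A/E; G] holding=H
         pickup(B) → towers=[C/D; F/A/E; G; H] holding=B
     unstack(D, C) → towers=[B; C; F/A/E; G; H] holding=D  ← match

unstack(D, C)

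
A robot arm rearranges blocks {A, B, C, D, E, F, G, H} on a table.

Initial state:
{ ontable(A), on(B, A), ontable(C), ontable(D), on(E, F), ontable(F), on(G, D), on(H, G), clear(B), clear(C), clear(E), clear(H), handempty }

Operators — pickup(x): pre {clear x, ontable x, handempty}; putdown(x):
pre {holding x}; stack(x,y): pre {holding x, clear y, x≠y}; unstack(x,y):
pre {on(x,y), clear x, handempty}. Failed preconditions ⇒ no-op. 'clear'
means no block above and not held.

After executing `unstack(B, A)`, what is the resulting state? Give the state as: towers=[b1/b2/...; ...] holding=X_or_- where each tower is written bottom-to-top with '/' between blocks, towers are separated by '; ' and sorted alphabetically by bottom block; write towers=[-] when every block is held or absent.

towers=[A; C; D/G/H; F/E] holding=B

before: towers=[A/B; C; D/G/H; F/E] holding=-
pre[unstack(B, A)]: on(B,A) ok, clear(B) ok, handempty ok
all met → apply unstack(B, A)
after:  towers=[A; C; D/G/H; F/E] holding=B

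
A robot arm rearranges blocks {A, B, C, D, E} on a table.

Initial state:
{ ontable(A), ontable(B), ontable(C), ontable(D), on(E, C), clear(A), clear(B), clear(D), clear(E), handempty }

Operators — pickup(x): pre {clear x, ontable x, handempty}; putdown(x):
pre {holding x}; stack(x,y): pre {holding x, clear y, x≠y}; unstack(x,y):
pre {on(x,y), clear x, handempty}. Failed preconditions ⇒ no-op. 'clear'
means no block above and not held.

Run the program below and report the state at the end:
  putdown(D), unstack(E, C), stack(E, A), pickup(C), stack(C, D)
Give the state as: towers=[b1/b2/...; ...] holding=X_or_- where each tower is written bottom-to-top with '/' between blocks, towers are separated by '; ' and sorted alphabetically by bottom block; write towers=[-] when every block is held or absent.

step 1 (putdown(D)) [no-op]: towers=[A; B; C/E; D] holding=-
step 2 (unstack(E, C)): towers=[A; B; C; D] holding=E
step 3 (stack(E, A)): towers=[A/E; B; C; D] holding=-
step 4 (pickup(C)): towers=[A/E; B; D] holding=C
step 5 (stack(C, D)): towers=[A/E; B; D/C] holding=-

towers=[A/E; B; D/C] holding=-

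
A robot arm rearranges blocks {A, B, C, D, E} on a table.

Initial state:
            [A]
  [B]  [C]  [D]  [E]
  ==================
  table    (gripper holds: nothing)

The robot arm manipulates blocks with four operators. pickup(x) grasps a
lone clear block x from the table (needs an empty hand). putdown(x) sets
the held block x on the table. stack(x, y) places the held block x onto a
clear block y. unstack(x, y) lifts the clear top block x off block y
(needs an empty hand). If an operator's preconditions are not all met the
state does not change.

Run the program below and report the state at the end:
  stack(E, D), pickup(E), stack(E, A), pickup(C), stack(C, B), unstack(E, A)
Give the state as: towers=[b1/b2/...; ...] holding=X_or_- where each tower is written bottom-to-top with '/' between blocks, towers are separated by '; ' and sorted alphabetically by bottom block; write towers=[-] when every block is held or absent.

towers=[B/C; D/A] holding=E

step 1 (stack(E, D)) [no-op]: towers=[B; C; D/A; E] holding=-
step 2 (pickup(E)): towers=[B; C; D/A] holding=E
step 3 (stack(E, A)): towers=[B; C; D/A/E] holding=-
step 4 (pickup(C)): towers=[B; D/A/E] holding=C
step 5 (stack(C, B)): towers=[B/C; D/A/E] holding=-
step 6 (unstack(E, A)): towers=[B/C; D/A] holding=E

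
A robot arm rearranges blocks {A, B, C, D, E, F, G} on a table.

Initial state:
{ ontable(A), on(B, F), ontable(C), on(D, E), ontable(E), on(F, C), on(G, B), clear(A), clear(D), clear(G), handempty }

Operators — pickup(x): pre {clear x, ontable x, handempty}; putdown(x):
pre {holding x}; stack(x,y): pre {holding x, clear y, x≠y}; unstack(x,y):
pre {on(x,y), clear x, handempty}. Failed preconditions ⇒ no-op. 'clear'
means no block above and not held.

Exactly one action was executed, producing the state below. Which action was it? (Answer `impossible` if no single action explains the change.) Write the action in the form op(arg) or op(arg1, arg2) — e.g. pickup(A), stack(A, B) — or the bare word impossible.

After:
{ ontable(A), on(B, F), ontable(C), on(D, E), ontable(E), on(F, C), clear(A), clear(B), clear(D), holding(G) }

unstack(G, B)

target: towers=[A; C/F/B; E/D] holding=G
     unstack(G, B) → towers=[A; C/F/B; E/D] holding=G  ← match
     unstack(D, E) → towers=[A; C/F/B/G; E] holding=D
         pickup(A) → towers=[C/F/B/G; E/D] holding=A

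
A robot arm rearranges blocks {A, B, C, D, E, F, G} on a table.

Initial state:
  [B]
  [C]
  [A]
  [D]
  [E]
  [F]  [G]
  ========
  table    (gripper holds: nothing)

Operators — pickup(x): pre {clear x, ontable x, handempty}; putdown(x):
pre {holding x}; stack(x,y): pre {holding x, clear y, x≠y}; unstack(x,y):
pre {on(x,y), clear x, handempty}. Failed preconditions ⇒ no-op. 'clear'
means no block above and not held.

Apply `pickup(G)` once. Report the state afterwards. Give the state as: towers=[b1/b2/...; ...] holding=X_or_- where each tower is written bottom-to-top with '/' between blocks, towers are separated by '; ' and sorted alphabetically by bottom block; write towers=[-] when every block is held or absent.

before: towers=[F/E/D/A/C/B; G] holding=-
pre[pickup(G)]: clear(G) ✓, ontable(G) ✓, handempty ✓
all met → apply pickup(G)
after:  towers=[F/E/D/A/C/B] holding=G

towers=[F/E/D/A/C/B] holding=G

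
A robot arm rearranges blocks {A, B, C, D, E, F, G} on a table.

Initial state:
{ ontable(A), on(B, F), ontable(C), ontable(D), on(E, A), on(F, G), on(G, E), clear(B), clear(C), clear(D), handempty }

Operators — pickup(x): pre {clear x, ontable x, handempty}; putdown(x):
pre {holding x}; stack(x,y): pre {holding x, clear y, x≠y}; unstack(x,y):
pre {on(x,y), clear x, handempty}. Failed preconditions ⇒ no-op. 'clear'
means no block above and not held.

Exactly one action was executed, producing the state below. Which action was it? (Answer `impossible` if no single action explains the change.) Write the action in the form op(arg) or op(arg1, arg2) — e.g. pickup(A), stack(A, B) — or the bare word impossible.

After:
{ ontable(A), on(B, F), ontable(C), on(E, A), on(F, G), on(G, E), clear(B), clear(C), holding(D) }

target: towers=[A/E/G/F/B; C] holding=D
     unstack(B, F) → towers=[A/E/G/F; C; D] holding=B
         pickup(D) → towers=[A/E/G/F/B; C] holding=D  ← match
         pickup(C) → towers=[A/E/G/F/B; D] holding=C

pickup(D)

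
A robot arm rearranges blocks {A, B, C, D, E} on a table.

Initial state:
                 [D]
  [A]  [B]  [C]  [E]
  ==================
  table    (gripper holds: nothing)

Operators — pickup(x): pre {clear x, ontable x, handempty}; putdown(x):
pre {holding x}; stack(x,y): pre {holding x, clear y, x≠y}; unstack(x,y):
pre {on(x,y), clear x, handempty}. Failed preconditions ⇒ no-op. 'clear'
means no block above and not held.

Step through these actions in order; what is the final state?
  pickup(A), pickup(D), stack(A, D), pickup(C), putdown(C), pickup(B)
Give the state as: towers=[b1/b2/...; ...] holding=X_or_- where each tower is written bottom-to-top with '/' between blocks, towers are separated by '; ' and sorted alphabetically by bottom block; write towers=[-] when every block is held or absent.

towers=[C; E/D/A] holding=B

step 1 (pickup(A)): towers=[B; C; E/D] holding=A
step 2 (pickup(D)) [no-op]: towers=[B; C; E/D] holding=A
step 3 (stack(A, D)): towers=[B; C; E/D/A] holding=-
step 4 (pickup(C)): towers=[B; E/D/A] holding=C
step 5 (putdown(C)): towers=[B; C; E/D/A] holding=-
step 6 (pickup(B)): towers=[C; E/D/A] holding=B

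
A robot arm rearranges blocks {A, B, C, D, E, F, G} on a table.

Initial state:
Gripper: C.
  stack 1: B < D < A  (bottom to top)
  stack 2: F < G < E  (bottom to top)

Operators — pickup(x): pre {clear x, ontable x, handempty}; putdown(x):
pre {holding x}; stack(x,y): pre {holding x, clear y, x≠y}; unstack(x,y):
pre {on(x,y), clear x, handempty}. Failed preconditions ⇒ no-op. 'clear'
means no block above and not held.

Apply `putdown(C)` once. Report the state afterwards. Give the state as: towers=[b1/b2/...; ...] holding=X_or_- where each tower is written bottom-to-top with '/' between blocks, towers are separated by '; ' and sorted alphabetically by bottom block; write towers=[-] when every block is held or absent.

before: towers=[B/D/A; F/G/E] holding=C
pre[putdown(C)]: holding(C) ok
all met → apply putdown(C)
after:  towers=[B/D/A; C; F/G/E] holding=-

towers=[B/D/A; C; F/G/E] holding=-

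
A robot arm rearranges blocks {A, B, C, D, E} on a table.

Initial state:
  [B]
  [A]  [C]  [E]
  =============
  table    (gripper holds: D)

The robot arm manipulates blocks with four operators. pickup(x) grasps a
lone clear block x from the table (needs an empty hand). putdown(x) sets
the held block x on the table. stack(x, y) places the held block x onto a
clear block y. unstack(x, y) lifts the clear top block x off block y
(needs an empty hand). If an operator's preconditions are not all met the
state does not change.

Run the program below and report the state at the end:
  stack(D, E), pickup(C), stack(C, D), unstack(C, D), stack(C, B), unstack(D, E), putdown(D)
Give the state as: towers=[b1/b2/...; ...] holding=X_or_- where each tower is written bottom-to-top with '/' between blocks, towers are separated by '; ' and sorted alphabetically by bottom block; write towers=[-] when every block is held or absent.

towers=[A/B/C; D; E] holding=-

step 1 (stack(D, E)): towers=[A/B; C; E/D] holding=-
step 2 (pickup(C)): towers=[A/B; E/D] holding=C
step 3 (stack(C, D)): towers=[A/B; E/D/C] holding=-
step 4 (unstack(C, D)): towers=[A/B; E/D] holding=C
step 5 (stack(C, B)): towers=[A/B/C; E/D] holding=-
step 6 (unstack(D, E)): towers=[A/B/C; E] holding=D
step 7 (putdown(D)): towers=[A/B/C; D; E] holding=-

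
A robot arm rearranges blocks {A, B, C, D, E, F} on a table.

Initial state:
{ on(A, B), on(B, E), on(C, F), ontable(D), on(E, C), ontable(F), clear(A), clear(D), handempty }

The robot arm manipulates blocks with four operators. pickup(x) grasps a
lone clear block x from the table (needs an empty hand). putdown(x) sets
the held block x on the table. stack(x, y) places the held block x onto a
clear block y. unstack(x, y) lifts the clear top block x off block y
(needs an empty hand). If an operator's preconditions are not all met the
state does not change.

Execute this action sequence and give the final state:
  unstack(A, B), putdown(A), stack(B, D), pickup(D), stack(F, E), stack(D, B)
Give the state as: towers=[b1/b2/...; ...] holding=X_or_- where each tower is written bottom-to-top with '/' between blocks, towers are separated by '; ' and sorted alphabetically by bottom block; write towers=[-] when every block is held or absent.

towers=[A; F/C/E/B/D] holding=-

step 1 (unstack(A, B)): towers=[D; F/C/E/B] holding=A
step 2 (putdown(A)): towers=[A; D; F/C/E/B] holding=-
step 3 (stack(B, D)) [no-op]: towers=[A; D; F/C/E/B] holding=-
step 4 (pickup(D)): towers=[A; F/C/E/B] holding=D
step 5 (stack(F, E)) [no-op]: towers=[A; F/C/E/B] holding=D
step 6 (stack(D, B)): towers=[A; F/C/E/B/D] holding=-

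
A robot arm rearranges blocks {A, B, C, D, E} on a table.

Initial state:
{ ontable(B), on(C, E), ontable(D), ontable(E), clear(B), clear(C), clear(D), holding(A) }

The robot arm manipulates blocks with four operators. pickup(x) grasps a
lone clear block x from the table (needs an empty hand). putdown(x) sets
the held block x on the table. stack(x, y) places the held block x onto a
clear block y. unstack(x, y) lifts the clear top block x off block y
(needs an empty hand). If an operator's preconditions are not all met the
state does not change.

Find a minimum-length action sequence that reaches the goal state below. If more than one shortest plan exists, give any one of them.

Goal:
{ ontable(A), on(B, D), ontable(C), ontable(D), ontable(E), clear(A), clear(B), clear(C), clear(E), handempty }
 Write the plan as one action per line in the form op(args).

step 1 (putdown(A)): towers=[A; B; D; E/C] holding=-
step 2 (pickup(B)): towers=[A; D; E/C] holding=B
step 3 (stack(B, D)): towers=[A; D/B; E/C] holding=-
step 4 (unstack(C, E)): towers=[A; D/B; E] holding=C
step 5 (putdown(C)): towers=[A; C; D/B; E] holding=-
goal check: towers=[A; C; D/B; E] holding=- — reached (length 5, optimal by BFS)

putdown(A)
pickup(B)
stack(B, D)
unstack(C, E)
putdown(C)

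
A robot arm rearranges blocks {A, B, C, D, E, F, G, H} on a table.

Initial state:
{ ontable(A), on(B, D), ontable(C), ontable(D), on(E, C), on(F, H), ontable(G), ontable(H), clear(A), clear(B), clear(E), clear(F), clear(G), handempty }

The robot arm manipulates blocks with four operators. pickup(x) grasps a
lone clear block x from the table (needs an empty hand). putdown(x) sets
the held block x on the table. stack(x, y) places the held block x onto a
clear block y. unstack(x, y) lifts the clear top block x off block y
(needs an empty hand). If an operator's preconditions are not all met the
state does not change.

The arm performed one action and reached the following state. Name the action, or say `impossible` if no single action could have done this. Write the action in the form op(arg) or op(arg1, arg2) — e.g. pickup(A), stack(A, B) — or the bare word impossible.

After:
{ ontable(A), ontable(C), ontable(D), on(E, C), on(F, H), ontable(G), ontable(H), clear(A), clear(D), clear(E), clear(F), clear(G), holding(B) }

unstack(B, D)

target: towers=[A; C/E; D; G; H/F] holding=B
         pickup(G) → towers=[A; C/E; D/B; H/F] holding=G
         pickup(A) → towers=[C/E; D/B; G; H/F] holding=A
     unstack(E, C) → towers=[A; C; D/B; G; H/F] holding=E
     unstack(B, D) → towers=[A; C/E; D; G; H/F] holding=B  ← match
     unstack(F, H) → towers=[A; C/E; D/B; G; H] holding=F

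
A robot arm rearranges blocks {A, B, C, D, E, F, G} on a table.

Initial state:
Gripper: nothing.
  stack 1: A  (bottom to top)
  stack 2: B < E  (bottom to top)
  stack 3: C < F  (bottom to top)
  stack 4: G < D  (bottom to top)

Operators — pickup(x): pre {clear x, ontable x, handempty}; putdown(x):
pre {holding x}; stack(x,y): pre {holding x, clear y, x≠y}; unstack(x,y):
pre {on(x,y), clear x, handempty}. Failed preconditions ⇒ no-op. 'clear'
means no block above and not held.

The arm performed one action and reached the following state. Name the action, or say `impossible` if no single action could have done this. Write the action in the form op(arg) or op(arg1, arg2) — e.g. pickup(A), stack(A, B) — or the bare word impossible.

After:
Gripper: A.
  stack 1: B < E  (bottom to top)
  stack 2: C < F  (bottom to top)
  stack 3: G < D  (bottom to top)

target: towers=[B/E; C/F; G/D] holding=A
     unstack(F, C) → towers=[A; B/E; C; G/D] holding=F
     unstack(D, G) → towers=[A; B/E; C/F; G] holding=D
         pickup(A) → towers=[B/E; C/F; G/D] holding=A  ← match
     unstack(E, B) → towers=[A; B; C/F; G/D] holding=E

pickup(A)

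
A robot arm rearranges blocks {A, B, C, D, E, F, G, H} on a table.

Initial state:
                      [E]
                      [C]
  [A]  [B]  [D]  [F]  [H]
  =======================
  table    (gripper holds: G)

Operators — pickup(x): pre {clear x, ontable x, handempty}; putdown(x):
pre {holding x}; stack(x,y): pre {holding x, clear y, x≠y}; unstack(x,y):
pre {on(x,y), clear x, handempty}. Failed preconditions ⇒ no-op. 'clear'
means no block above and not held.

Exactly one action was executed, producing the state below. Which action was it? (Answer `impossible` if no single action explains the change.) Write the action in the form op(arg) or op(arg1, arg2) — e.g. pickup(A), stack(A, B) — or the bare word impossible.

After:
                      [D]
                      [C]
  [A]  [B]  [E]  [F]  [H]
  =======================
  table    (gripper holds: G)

impossible

target: towers=[A; B; E; F; H/C/D] holding=G
        putdown(G) → towers=[A; B; D; F; G; H/C/E] holding=-
       stack(G, A) → towers=[A/G; B; D; F; H/C/E] holding=-
       stack(G, E) → towers=[A; B; D; F; H/C/E/G] holding=-
       stack(G, B) → towers=[A; B/G; D; F; H/C/E] holding=-
       stack(G, F) → towers=[A; B; D; F/G; H/C/E] holding=-
       stack(G, D) → towers=[A; B; D/G; F; H/C/E] holding=-
none of the 6 applicable actions match → impossible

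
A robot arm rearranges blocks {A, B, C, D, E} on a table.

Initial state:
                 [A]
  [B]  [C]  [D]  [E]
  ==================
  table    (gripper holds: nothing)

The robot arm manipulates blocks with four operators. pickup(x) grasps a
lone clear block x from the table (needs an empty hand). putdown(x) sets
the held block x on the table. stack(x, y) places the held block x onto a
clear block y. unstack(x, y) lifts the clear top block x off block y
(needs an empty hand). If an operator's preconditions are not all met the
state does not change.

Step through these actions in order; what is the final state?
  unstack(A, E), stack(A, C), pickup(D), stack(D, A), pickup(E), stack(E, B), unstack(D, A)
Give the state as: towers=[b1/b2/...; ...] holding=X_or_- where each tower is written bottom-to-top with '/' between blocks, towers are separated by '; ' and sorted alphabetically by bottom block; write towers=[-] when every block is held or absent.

towers=[B/E; C/A] holding=D

step 1 (unstack(A, E)): towers=[B; C; D; E] holding=A
step 2 (stack(A, C)): towers=[B; C/A; D; E] holding=-
step 3 (pickup(D)): towers=[B; C/A; E] holding=D
step 4 (stack(D, A)): towers=[B; C/A/D; E] holding=-
step 5 (pickup(E)): towers=[B; C/A/D] holding=E
step 6 (stack(E, B)): towers=[B/E; C/A/D] holding=-
step 7 (unstack(D, A)): towers=[B/E; C/A] holding=D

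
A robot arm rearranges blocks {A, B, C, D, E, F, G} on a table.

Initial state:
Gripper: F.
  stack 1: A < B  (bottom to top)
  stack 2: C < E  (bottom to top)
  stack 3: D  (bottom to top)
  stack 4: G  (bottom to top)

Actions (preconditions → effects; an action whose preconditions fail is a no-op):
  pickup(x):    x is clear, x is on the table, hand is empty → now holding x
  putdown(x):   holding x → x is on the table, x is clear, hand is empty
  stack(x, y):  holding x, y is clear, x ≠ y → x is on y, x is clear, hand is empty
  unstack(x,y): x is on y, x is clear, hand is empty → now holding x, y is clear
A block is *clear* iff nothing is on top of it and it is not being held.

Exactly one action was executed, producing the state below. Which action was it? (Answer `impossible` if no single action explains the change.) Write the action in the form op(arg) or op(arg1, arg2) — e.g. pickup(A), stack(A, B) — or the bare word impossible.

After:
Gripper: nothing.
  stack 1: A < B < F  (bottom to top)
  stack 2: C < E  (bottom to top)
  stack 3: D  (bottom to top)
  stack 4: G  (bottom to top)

stack(F, B)

target: towers=[A/B/F; C/E; D; G] holding=-
        putdown(F) → towers=[A/B; C/E; D; F; G] holding=-
       stack(F, B) → towers=[A/B/F; C/E; D; G] holding=-  ← match
       stack(F, G) → towers=[A/B; C/E; D; G/F] holding=-
       stack(F, D) → towers=[A/B; C/E; D/F; G] holding=-
       stack(F, E) → towers=[A/B; C/E/F; D; G] holding=-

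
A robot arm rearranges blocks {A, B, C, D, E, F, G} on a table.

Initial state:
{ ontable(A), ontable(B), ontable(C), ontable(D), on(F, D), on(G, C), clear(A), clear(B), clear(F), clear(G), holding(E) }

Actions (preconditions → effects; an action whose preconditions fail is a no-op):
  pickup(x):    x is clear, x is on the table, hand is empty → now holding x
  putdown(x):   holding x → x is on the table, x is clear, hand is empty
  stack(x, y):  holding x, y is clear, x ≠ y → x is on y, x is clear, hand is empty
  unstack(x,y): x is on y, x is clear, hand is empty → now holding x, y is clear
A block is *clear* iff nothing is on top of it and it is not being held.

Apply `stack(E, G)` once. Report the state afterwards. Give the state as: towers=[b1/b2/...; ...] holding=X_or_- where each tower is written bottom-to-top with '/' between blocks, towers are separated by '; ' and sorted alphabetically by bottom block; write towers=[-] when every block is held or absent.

towers=[A; B; C/G/E; D/F] holding=-

before: towers=[A; B; C/G; D/F] holding=E
pre[stack(E, G)]: holding(E) yes, clear(G) yes, E≠G yes
all met → apply stack(E, G)
after:  towers=[A; B; C/G/E; D/F] holding=-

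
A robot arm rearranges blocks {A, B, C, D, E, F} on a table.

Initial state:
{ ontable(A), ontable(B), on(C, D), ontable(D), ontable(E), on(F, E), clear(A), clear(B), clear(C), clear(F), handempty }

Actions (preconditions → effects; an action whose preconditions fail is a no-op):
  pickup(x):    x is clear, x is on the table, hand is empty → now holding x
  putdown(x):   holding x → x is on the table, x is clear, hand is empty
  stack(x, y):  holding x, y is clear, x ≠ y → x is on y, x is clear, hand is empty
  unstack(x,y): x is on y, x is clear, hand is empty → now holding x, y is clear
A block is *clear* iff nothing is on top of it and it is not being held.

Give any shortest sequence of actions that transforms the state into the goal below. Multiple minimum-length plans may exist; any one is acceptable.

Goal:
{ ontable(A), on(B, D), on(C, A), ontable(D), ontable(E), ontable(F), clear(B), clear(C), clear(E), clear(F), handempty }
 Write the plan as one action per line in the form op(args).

unstack(F, E)
putdown(F)
unstack(C, D)
stack(C, A)
pickup(B)
stack(B, D)

step 1 (unstack(F, E)): towers=[A; B; D/C; E] holding=F
step 2 (putdown(F)): towers=[A; B; D/C; E; F] holding=-
step 3 (unstack(C, D)): towers=[A; B; D; E; F] holding=C
step 4 (stack(C, A)): towers=[A/C; B; D; E; F] holding=-
step 5 (pickup(B)): towers=[A/C; D; E; F] holding=B
step 6 (stack(B, D)): towers=[A/C; D/B; E; F] holding=-
goal check: towers=[A/C; D/B; E; F] holding=- — reached (length 6, optimal by BFS)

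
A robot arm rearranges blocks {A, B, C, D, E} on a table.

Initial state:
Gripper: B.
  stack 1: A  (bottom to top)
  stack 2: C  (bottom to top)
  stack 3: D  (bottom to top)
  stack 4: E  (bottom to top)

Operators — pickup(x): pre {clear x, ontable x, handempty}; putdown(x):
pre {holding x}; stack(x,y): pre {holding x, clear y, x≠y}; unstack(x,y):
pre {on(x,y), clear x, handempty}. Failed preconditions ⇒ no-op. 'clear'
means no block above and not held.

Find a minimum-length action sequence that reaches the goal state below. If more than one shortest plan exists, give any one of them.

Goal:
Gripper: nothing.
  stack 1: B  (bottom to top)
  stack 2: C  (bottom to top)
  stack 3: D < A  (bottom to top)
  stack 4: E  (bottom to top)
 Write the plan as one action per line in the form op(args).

step 1 (putdown(B)): towers=[A; B; C; D; E] holding=-
step 2 (pickup(A)): towers=[B; C; D; E] holding=A
step 3 (stack(A, D)): towers=[B; C; D/A; E] holding=-
goal check: towers=[B; C; D/A; E] holding=- — reached (length 3, optimal by BFS)

putdown(B)
pickup(A)
stack(A, D)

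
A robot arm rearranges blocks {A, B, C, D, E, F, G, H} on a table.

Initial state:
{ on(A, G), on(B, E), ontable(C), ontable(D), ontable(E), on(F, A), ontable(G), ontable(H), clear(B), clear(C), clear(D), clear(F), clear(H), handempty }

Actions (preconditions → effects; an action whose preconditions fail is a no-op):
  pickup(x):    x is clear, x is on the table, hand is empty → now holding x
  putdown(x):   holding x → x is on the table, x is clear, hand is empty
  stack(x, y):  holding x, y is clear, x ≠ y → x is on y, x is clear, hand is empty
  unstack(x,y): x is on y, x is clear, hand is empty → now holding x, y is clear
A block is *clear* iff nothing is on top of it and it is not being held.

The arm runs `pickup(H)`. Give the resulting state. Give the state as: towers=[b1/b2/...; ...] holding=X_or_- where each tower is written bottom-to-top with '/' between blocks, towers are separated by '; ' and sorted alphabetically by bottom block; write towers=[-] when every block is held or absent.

before: towers=[C; D; E/B; G/A/F; H] holding=-
pre[pickup(H)]: clear(H) ✓, ontable(H) ✓, handempty ✓
all met → apply pickup(H)
after:  towers=[C; D; E/B; G/A/F] holding=H

towers=[C; D; E/B; G/A/F] holding=H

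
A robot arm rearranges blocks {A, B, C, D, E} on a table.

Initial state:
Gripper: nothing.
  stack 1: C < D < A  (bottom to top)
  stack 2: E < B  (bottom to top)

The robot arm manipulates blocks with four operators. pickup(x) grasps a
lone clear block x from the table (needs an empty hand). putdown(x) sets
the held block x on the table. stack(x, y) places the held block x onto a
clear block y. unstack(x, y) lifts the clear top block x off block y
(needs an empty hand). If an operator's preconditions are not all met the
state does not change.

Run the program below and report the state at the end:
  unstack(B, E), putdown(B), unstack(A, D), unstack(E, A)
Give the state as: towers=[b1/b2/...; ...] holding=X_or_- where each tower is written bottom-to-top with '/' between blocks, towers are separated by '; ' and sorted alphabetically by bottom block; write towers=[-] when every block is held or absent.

towers=[B; C/D; E] holding=A

step 1 (unstack(B, E)): towers=[C/D/A; E] holding=B
step 2 (putdown(B)): towers=[B; C/D/A; E] holding=-
step 3 (unstack(A, D)): towers=[B; C/D; E] holding=A
step 4 (unstack(E, A)) [no-op]: towers=[B; C/D; E] holding=A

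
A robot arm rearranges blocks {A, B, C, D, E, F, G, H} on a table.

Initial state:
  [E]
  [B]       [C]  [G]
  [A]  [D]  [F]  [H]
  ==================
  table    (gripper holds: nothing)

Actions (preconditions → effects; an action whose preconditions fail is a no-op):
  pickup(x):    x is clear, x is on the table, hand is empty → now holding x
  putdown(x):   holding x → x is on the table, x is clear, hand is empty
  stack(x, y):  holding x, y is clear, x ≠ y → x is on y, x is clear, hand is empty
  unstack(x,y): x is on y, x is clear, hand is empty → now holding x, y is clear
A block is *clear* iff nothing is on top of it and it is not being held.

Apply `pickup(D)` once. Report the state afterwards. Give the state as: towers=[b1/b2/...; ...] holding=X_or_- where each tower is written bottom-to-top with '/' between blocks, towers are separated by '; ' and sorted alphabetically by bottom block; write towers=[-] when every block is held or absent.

towers=[A/B/E; F/C; H/G] holding=D

before: towers=[A/B/E; D; F/C; H/G] holding=-
pre[pickup(D)]: clear(D) yes, ontable(D) yes, handempty yes
all met → apply pickup(D)
after:  towers=[A/B/E; F/C; H/G] holding=D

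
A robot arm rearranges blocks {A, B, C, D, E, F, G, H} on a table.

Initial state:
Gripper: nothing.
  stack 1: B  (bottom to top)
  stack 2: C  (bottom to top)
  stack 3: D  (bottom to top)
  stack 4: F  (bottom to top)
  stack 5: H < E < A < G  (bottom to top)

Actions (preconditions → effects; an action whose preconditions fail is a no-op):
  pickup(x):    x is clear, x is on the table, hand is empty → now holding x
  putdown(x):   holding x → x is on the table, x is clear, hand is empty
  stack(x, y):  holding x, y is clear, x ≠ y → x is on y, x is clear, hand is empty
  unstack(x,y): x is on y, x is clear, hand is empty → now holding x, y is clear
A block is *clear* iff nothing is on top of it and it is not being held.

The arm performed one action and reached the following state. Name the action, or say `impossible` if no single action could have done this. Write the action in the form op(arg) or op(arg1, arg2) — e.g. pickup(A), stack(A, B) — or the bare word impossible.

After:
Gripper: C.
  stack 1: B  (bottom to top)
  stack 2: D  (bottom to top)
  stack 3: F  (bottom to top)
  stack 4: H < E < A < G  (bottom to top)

pickup(C)

target: towers=[B; D; F; H/E/A/G] holding=C
     unstack(G, A) → towers=[B; C; D; F; H/E/A] holding=G
         pickup(B) → towers=[C; D; F; H/E/A/G] holding=B
         pickup(F) → towers=[B; C; D; H/E/A/G] holding=F
         pickup(D) → towers=[B; C; F; H/E/A/G] holding=D
         pickup(C) → towers=[B; D; F; H/E/A/G] holding=C  ← match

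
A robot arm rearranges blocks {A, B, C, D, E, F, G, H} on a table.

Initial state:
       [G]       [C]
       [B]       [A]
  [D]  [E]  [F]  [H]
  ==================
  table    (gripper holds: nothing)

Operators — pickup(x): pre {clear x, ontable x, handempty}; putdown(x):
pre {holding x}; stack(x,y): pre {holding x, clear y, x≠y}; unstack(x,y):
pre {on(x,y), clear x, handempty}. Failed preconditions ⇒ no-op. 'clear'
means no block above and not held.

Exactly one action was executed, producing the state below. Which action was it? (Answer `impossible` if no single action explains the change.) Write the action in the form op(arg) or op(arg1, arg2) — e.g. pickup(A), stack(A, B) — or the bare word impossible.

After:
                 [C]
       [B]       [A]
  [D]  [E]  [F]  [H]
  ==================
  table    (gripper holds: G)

target: towers=[D; E/B; F; H/A/C] holding=G
     unstack(G, B) → towers=[D; E/B; F; H/A/C] holding=G  ← match
         pickup(F) → towers=[D; E/B/G; H/A/C] holding=F
         pickup(D) → towers=[E/B/G; F; H/A/C] holding=D
     unstack(C, A) → towers=[D; E/B/G; F; H/A] holding=C

unstack(G, B)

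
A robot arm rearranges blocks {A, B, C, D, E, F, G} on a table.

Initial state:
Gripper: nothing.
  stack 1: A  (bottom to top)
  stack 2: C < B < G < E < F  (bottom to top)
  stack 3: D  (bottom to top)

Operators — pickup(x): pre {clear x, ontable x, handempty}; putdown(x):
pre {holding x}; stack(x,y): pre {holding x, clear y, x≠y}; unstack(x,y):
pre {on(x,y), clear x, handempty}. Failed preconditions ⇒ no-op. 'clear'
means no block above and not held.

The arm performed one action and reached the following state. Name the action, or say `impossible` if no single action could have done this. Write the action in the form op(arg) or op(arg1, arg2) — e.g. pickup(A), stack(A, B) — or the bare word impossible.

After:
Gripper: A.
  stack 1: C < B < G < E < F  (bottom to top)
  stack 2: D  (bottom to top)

pickup(A)

target: towers=[C/B/G/E/F; D] holding=A
     unstack(F, E) → towers=[A; C/B/G/E; D] holding=F
         pickup(D) → towers=[A; C/B/G/E/F] holding=D
         pickup(A) → towers=[C/B/G/E/F; D] holding=A  ← match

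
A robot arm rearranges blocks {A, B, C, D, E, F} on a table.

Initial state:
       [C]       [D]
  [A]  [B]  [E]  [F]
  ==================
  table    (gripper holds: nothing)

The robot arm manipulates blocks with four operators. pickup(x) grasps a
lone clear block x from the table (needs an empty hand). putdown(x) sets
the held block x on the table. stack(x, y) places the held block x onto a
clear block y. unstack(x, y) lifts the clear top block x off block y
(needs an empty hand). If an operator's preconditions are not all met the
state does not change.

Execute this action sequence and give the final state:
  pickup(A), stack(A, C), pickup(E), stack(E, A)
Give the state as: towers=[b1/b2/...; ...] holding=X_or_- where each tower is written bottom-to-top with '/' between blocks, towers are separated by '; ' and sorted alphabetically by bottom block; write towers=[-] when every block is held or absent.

step 1 (pickup(A)): towers=[B/C; E; F/D] holding=A
step 2 (stack(A, C)): towers=[B/C/A; E; F/D] holding=-
step 3 (pickup(E)): towers=[B/C/A; F/D] holding=E
step 4 (stack(E, A)): towers=[B/C/A/E; F/D] holding=-

towers=[B/C/A/E; F/D] holding=-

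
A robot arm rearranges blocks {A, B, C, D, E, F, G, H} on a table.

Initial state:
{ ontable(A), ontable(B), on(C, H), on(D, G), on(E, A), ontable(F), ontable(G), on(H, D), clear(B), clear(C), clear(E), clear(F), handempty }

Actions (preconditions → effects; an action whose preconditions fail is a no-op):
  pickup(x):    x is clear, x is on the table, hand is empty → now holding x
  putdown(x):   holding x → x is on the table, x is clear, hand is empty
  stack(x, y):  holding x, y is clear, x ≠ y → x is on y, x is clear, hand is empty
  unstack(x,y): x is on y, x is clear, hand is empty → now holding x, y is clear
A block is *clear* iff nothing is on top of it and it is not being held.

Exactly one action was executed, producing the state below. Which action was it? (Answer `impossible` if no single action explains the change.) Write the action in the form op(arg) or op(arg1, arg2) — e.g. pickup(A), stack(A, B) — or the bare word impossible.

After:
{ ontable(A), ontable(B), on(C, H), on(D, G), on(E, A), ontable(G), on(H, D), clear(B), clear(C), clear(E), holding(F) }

pickup(F)

target: towers=[A/E; B; G/D/H/C] holding=F
     unstack(E, A) → towers=[A; B; F; G/D/H/C] holding=E
         pickup(B) → towers=[A/E; F; G/D/H/C] holding=B
         pickup(F) → towers=[A/E; B; G/D/H/C] holding=F  ← match
     unstack(C, H) → towers=[A/E; B; F; G/D/H] holding=C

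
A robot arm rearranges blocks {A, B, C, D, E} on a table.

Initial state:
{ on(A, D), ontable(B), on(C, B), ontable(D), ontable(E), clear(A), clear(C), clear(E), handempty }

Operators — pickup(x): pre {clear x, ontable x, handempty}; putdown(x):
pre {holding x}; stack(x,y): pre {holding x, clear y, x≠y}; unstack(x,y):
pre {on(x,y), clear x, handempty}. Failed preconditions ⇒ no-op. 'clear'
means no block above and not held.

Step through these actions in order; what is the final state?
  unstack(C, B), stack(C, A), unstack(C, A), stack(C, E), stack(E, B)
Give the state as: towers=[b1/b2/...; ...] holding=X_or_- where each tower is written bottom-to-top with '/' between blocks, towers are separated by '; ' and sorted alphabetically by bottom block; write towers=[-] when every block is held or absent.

towers=[B; D/A; E/C] holding=-

step 1 (unstack(C, B)): towers=[B; D/A; E] holding=C
step 2 (stack(C, A)): towers=[B; D/A/C; E] holding=-
step 3 (unstack(C, A)): towers=[B; D/A; E] holding=C
step 4 (stack(C, E)): towers=[B; D/A; E/C] holding=-
step 5 (stack(E, B)) [no-op]: towers=[B; D/A; E/C] holding=-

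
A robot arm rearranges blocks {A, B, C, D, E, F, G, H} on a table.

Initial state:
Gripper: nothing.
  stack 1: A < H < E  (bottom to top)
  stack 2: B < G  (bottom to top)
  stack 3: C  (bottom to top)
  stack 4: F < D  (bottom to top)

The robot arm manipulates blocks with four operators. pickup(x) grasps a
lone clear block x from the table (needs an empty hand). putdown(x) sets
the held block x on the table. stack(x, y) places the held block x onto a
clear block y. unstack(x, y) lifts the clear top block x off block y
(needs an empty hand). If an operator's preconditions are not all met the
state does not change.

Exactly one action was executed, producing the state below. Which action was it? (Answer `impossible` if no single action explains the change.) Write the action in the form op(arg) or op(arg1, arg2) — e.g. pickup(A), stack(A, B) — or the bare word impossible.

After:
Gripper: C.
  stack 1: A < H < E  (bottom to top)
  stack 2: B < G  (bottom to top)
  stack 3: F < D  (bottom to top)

pickup(C)

target: towers=[A/H/E; B/G; F/D] holding=C
     unstack(G, B) → towers=[A/H/E; B; C; F/D] holding=G
     unstack(E, H) → towers=[A/H; B/G; C; F/D] holding=E
     unstack(D, F) → towers=[A/H/E; B/G; C; F] holding=D
         pickup(C) → towers=[A/H/E; B/G; F/D] holding=C  ← match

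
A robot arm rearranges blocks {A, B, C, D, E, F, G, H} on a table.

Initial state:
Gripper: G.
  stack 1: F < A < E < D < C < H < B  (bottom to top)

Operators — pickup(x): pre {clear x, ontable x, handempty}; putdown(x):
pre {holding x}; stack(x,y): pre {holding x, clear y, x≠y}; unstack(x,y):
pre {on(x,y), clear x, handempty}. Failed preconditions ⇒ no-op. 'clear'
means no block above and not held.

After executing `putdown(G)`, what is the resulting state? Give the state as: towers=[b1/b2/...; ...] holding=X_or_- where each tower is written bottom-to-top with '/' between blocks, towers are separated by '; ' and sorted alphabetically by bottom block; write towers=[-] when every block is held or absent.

before: towers=[F/A/E/D/C/H/B] holding=G
pre[putdown(G)]: holding(G) ✓
all met → apply putdown(G)
after:  towers=[F/A/E/D/C/H/B; G] holding=-

towers=[F/A/E/D/C/H/B; G] holding=-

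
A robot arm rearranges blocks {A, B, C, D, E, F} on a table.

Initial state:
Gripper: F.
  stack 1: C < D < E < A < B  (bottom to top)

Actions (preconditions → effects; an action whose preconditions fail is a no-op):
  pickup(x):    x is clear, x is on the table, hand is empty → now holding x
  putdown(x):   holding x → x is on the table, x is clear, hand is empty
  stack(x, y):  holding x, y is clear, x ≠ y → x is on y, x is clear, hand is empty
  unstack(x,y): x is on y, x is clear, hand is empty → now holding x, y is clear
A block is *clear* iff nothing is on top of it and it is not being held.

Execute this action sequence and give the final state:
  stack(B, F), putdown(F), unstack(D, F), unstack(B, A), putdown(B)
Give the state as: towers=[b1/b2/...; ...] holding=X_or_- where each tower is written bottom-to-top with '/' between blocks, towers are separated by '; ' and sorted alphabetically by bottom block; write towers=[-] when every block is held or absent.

step 1 (stack(B, F)) [no-op]: towers=[C/D/E/A/B] holding=F
step 2 (putdown(F)): towers=[C/D/E/A/B; F] holding=-
step 3 (unstack(D, F)) [no-op]: towers=[C/D/E/A/B; F] holding=-
step 4 (unstack(B, A)): towers=[C/D/E/A; F] holding=B
step 5 (putdown(B)): towers=[B; C/D/E/A; F] holding=-

towers=[B; C/D/E/A; F] holding=-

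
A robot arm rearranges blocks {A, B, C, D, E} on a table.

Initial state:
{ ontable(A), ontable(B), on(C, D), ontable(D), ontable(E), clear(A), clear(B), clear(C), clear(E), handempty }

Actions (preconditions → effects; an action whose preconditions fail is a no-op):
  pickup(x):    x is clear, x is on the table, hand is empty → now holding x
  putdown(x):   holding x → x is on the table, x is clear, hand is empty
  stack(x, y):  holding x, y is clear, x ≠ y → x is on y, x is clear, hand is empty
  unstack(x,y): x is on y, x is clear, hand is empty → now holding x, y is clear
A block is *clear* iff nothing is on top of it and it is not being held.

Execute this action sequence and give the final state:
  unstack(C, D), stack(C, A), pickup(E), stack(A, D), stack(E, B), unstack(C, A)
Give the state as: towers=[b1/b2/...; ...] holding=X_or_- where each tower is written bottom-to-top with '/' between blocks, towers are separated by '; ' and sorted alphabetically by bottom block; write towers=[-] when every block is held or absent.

step 1 (unstack(C, D)): towers=[A; B; D; E] holding=C
step 2 (stack(C, A)): towers=[A/C; B; D; E] holding=-
step 3 (pickup(E)): towers=[A/C; B; D] holding=E
step 4 (stack(A, D)) [no-op]: towers=[A/C; B; D] holding=E
step 5 (stack(E, B)): towers=[A/C; B/E; D] holding=-
step 6 (unstack(C, A)): towers=[A; B/E; D] holding=C

towers=[A; B/E; D] holding=C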